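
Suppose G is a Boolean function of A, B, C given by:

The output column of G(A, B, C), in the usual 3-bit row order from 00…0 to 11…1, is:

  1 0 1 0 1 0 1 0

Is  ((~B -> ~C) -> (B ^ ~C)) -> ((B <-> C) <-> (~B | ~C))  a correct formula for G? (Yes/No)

Yes

Evaluate ((~B -> ~C) -> (B ^ ~C)) -> ((B <-> C) <-> (~B | ~C)) on each row and compare to G:
  A=0, B=0, C=0: formula gives 1, G = 1 ✓
  A=0, B=0, C=1: formula gives 0, G = 0 ✓
  A=0, B=1, C=0: formula gives 1, G = 1 ✓
  A=0, B=1, C=1: formula gives 0, G = 0 ✓
  A=1, B=0, C=0: formula gives 1, G = 1 ✓
  … (the remaining 3 rows also agree.)
No disagreement on any input; they are logically equivalent.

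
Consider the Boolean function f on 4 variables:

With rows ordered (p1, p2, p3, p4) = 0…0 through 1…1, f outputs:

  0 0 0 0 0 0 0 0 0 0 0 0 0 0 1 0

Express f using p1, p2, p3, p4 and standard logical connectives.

f(p1, p2, p3, p4) = ((p1 · p2) · p3) · p4'

Only row (1,1,1,0) gives 1. That row's minterm p1·p2·p3·¬p4 is f directly.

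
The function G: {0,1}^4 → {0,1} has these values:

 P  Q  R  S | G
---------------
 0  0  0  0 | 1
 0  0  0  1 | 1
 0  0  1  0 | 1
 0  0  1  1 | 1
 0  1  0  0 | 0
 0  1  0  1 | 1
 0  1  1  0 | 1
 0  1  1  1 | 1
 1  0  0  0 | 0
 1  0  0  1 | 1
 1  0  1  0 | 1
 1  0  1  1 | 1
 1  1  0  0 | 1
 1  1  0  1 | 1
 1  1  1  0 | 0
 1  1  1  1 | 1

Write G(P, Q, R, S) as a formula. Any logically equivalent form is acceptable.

The 0-rows are (0,1,0,0), (1,0,0,0), (1,1,1,0). Take each as a conjunction (¬P·Q·¬R·¬S, P·¬Q·¬R·¬S, P·Q·R·¬S), form their disjunction, and complement — that gives a formula that is 1 everywhere G is.

G(P, Q, R, S) = NOT (((((NOT P AND Q) AND NOT R) AND NOT S) OR (((P AND NOT Q) AND NOT R) AND NOT S)) OR (((P AND Q) AND R) AND NOT S))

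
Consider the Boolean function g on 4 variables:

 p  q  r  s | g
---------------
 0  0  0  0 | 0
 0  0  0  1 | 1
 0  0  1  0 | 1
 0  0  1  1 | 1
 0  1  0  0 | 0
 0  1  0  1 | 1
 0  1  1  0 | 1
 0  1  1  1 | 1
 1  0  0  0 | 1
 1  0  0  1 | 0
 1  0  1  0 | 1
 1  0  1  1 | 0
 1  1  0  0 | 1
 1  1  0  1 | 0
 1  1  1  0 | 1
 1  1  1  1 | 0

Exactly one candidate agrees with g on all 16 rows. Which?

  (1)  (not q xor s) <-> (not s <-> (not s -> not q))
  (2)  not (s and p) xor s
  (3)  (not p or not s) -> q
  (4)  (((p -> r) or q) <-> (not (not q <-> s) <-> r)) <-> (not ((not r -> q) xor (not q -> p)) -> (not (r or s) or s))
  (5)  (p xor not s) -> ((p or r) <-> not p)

(1): at (0,0,0,0) it gives 1, but g = 0 — eliminated.
(2): at (0,0,0,0) it gives 1, but g = 0 — eliminated.
(3): at (0,0,0,1) it gives 0, but g = 1 — eliminated.
(4): at (0,0,1,1) it gives 0, but g = 1 — eliminated.
(5) is the remaining candidate, and it agrees with g on all 16 inputs.

5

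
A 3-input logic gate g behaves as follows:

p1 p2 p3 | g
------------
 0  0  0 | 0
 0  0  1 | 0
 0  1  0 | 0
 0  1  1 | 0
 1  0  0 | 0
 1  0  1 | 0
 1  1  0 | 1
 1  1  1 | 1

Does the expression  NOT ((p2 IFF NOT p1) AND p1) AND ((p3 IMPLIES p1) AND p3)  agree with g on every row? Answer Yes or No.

No

Test each input against both g and the formula:
  p1=0, p2=0, p3=0: formula gives 0, g = 0 ✓
  p1=0, p2=0, p3=1: formula gives 0, g = 0 ✓
  p1=0, p2=1, p3=0: formula gives 0, g = 0 ✓
  p1=0, p2=1, p3=1: formula gives 0, g = 0 ✓
  p1=1, p2=0, p3=0: formula gives 0, g = 0 ✓
  …
  p1=1, p2=1, p3=0: formula gives 0, but g = 1 ✗
Row (1,1,0) is a counterexample, so the formula is not equivalent to g.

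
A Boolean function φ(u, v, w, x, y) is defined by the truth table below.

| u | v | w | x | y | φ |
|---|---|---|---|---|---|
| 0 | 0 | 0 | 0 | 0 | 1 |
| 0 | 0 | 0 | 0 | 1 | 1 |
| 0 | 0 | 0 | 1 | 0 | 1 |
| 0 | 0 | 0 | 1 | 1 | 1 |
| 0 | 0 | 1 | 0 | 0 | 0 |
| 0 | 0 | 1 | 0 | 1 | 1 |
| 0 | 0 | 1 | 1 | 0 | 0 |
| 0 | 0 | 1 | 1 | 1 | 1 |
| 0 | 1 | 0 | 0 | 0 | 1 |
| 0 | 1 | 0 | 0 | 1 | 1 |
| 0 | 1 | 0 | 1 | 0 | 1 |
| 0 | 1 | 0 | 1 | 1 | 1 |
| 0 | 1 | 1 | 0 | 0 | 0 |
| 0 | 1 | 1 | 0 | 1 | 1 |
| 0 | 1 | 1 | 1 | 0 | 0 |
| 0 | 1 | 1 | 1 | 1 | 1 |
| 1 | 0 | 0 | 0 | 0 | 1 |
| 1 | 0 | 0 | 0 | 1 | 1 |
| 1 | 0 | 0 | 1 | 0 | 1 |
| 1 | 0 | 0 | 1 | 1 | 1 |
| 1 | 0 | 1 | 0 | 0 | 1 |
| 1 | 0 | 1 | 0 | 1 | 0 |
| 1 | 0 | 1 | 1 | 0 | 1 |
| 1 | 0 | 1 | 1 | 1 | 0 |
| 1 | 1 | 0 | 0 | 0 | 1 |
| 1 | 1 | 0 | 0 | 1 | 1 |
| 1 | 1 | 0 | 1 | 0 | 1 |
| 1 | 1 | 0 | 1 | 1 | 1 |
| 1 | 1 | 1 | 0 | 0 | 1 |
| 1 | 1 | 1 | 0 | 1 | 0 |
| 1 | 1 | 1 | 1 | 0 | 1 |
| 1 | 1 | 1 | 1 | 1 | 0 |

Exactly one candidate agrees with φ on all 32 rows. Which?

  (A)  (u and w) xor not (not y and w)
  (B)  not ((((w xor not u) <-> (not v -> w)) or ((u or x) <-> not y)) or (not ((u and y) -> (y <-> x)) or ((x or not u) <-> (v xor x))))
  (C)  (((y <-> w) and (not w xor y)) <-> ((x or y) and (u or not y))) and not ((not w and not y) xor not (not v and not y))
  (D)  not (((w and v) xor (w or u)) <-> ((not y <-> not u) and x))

A

(B): at (0,0,0,0,1) it gives 0, but φ = 1 — eliminated.
(C): at (0,0,0,0,0) it gives 0, but φ = 1 — eliminated.
(D): at (0,0,0,0,0) it gives 0, but φ = 1 — eliminated.
Only (A) survives; checking it on all 32 rows confirms it matches φ.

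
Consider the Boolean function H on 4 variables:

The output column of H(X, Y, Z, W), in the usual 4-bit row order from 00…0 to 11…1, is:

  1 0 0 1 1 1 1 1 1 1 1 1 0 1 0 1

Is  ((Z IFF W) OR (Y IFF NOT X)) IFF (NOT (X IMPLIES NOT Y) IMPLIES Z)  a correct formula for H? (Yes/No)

Test each input against both H and the formula:
  X=0, Y=0, Z=0, W=0: formula gives 1, H = 1 ✓
  X=0, Y=0, Z=0, W=1: formula gives 0, H = 0 ✓
  X=0, Y=0, Z=1, W=0: formula gives 0, H = 0 ✓
  X=0, Y=0, Z=1, W=1: formula gives 1, H = 1 ✓
  …and likewise for the remaining 12 rows.
Every row agrees, so the formula is equivalent.

Yes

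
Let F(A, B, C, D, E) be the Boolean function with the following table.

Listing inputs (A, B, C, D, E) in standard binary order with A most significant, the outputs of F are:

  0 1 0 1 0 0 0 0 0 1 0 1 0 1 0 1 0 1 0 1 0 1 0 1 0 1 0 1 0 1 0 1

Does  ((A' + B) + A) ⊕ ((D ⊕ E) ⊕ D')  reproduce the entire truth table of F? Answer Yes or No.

Test each input against both F and the formula:
  A=0, B=0, C=0, D=0, E=0: formula gives 0, F = 0 ✓
  A=0, B=0, C=0, D=0, E=1: formula gives 1, F = 1 ✓
  A=0, B=0, C=0, D=1, E=0: formula gives 0, F = 0 ✓
  A=0, B=0, C=0, D=1, E=1: formula gives 1, F = 1 ✓
  …
  A=0, B=0, C=1, D=0, E=1: formula gives 1, but F = 0 ✗
Since they disagree at (0,0,1,0,1), the expression is not a correct formula for F.

No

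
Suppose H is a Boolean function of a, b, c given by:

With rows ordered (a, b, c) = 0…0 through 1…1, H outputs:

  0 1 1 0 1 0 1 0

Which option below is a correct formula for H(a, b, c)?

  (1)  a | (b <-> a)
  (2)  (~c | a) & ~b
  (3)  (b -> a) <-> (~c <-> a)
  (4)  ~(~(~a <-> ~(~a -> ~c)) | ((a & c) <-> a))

(1) disagrees with H on (0,0,0) (formula → 1, table → 0); rule it out.
(2) disagrees with H on (0,0,0) (formula → 1, table → 0); rule it out.
(4) disagrees with H on (0,0,1) (formula → 0, table → 1); rule it out.
Only (3) survives; checking it on all 8 rows confirms it matches H.

3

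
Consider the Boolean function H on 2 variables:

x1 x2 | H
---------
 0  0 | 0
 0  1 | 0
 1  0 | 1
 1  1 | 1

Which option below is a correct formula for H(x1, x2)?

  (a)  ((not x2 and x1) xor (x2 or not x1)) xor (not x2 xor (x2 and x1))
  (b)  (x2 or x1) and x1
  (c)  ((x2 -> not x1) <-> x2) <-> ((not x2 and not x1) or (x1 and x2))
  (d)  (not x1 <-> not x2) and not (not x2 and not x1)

(a) fails at (0,1): the formula yields 1, H is 0.
(c) fails at (1,1): the formula yields 0, H is 1.
(d) fails at (1,0): the formula yields 0, H is 1.
(b) is the remaining candidate, and it agrees with H on all 4 inputs.

b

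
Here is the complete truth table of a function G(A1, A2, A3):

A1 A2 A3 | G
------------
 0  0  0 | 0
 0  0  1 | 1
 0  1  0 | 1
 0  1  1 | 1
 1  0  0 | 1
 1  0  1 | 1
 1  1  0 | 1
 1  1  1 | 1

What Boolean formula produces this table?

G(A1, A2, A3) = (A1 OR A2) OR A3

The output is 1 whenever at least one input is 1 — the OR of all inputs.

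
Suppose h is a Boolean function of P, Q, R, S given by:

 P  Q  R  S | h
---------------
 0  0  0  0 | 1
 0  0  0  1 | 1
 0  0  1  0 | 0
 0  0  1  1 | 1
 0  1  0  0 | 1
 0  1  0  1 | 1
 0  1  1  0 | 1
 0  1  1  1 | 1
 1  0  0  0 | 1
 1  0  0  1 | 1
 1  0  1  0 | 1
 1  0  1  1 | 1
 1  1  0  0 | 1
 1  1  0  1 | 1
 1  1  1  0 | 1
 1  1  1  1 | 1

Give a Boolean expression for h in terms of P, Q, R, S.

h is 0 on exactly one input, (0,0,1,0), whose minterm is ¬P·¬Q·R·¬S. So h is the negation of that single conjunction.

h(P, Q, R, S) = ~(((~P & ~Q) & R) & ~S)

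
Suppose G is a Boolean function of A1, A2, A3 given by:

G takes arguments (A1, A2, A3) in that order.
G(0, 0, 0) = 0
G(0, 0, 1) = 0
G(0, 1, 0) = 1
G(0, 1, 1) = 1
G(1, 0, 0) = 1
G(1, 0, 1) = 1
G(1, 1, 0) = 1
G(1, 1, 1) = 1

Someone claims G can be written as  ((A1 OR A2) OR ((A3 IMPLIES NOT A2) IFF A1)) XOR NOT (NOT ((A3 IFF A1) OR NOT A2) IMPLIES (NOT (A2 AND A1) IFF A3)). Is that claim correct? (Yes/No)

Check the formula against G row by row:
  A1=0, A2=0, A3=0: formula gives 0, G = 0 ✓
  A1=0, A2=0, A3=1: formula gives 0, G = 0 ✓
  A1=0, A2=1, A3=0: formula gives 1, G = 1 ✓
  A1=0, A2=1, A3=1: formula gives 1, G = 1 ✓
  A1=1, A2=0, A3=0: formula gives 1, G = 1 ✓
  …and likewise for the remaining 3 rows.
All 8 rows match — the expression computes G exactly.

Yes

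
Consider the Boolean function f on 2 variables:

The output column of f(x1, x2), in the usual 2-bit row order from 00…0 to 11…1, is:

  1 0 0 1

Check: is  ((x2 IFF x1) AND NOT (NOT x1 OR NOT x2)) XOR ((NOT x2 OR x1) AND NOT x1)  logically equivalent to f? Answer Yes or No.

Test each input against both f and the formula:
  x1=0, x2=0: formula gives 1, f = 1 ✓
  x1=0, x2=1: formula gives 0, f = 0 ✓
  x1=1, x2=0: formula gives 0, f = 0 ✓
  x1=1, x2=1: formula gives 1, f = 1 ✓
No disagreement on any input; they are logically equivalent.

Yes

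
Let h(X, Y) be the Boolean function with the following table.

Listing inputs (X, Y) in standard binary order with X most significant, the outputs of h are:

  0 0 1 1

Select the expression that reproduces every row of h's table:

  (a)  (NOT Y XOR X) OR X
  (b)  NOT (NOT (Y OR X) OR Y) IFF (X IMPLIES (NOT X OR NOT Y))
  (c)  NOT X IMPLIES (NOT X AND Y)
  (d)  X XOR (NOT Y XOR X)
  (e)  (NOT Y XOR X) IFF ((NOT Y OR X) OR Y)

(a): at (0,0) it gives 1, but h = 0 — eliminated.
(c): at (0,1) it gives 1, but h = 0 — eliminated.
(d): at (0,0) it gives 1, but h = 0 — eliminated.
(e): at (0,0) it gives 1, but h = 0 — eliminated.
(b) is the remaining candidate, and it agrees with h on all 4 inputs.

b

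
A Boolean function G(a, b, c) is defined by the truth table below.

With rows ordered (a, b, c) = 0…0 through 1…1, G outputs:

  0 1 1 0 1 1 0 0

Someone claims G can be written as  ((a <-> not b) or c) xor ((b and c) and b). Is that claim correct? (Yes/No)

Test each input against both G and the formula:
  a=0, b=0, c=0: formula gives 0, G = 0 ✓
  a=0, b=0, c=1: formula gives 1, G = 1 ✓
  a=0, b=1, c=0: formula gives 1, G = 1 ✓
  a=0, b=1, c=1: formula gives 0, G = 0 ✓
  a=1, b=0, c=0: formula gives 1, G = 1 ✓
  …and likewise for the remaining 3 rows.
No disagreement on any input; they are logically equivalent.

Yes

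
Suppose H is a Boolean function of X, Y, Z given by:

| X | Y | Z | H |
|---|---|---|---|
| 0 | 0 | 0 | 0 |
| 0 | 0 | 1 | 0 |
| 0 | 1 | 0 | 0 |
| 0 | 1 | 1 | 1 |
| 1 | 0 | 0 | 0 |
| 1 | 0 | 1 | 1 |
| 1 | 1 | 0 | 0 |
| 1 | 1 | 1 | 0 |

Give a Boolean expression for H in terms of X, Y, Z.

H=1 on 2 inputs: (0,1,1), (1,0,1). Reading each as a conjunction of literals (¬X·Y·Z, X·¬Y·Z) and taking the OR gives the canonical DNF.

H(X, Y, Z) = ((¬X ∧ Y) ∧ Z) ∨ ((X ∧ ¬Y) ∧ Z)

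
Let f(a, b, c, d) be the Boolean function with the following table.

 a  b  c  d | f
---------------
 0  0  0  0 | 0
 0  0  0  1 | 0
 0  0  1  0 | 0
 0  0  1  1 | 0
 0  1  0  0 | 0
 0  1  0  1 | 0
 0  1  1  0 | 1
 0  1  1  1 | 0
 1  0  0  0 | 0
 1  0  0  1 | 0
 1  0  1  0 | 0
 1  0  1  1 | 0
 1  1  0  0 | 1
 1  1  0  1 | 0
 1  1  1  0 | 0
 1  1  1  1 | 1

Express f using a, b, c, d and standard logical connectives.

f(a, b, c, d) = ((((not a and b) and c) and not d) or (((a and b) and not c) and not d)) or (((a and b) and c) and d)

f=1 on 3 inputs: (0,1,1,0), (1,1,0,0), (1,1,1,1). Reading each as a conjunction of literals (¬a·b·c·¬d, a·b·¬c·¬d, a·b·c·d) and taking the OR gives the canonical DNF.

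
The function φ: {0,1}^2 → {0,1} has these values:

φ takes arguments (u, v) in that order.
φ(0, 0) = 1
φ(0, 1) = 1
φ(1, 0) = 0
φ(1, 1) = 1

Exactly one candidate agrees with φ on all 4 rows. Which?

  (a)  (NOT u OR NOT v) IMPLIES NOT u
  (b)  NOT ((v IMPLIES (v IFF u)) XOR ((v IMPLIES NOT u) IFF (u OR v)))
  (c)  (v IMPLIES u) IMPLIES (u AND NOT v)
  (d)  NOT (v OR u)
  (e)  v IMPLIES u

(b) disagrees with φ on (0,0) (formula → 0, table → 1); rule it out.
(c) disagrees with φ on (0,0) (formula → 0, table → 1); rule it out.
(d) disagrees with φ on (0,1) (formula → 0, table → 1); rule it out.
(e) disagrees with φ on (0,1) (formula → 0, table → 1); rule it out.
(a) is the remaining candidate, and it agrees with φ on all 4 inputs.

a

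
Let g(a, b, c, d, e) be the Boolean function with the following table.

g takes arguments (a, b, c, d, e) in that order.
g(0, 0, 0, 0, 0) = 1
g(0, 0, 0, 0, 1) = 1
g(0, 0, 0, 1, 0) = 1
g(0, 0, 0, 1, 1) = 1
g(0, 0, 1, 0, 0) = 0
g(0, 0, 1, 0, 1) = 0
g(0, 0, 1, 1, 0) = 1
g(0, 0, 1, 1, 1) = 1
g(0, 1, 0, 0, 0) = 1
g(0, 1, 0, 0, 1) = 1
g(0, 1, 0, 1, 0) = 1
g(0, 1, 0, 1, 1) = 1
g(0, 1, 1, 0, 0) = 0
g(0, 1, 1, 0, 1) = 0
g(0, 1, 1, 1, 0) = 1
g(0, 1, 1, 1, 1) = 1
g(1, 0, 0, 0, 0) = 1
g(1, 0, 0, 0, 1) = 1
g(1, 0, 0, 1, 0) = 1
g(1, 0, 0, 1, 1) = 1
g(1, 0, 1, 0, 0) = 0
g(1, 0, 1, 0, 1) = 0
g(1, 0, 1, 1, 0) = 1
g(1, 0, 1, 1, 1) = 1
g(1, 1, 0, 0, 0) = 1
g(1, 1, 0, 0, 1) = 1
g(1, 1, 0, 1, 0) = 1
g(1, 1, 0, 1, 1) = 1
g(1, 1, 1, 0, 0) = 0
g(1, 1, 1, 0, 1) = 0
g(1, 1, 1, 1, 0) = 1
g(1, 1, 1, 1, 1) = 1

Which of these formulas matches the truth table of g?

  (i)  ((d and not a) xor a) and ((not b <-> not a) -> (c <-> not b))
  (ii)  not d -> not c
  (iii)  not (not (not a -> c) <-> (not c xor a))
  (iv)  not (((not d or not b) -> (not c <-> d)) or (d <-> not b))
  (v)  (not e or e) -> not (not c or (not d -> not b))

ii

(i): at (0,0,0,0,0) it gives 0, but g = 1 — eliminated.
(iii): at (0,0,0,0,0) it gives 0, but g = 1 — eliminated.
(iv): at (0,0,0,1,0) it gives 0, but g = 1 — eliminated.
(v): at (0,0,0,0,0) it gives 0, but g = 1 — eliminated.
(ii) is the remaining candidate, and it agrees with g on all 32 inputs.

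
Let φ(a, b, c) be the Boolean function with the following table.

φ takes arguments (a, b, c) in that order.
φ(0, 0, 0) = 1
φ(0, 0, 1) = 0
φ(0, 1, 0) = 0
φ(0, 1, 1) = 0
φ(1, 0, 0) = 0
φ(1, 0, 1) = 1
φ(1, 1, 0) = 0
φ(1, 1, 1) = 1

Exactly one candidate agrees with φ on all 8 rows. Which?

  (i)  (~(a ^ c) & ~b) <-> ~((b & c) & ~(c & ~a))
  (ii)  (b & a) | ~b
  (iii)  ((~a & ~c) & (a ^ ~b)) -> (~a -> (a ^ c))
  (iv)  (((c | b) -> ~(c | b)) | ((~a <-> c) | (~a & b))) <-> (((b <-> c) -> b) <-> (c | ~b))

i

(ii): at (0,0,1) it gives 1, but φ = 0 — eliminated.
(iii): at (0,0,0) it gives 0, but φ = 1 — eliminated.
(iv): at (0,0,0) it gives 0, but φ = 1 — eliminated.
(i) is the remaining candidate, and it agrees with φ on all 8 inputs.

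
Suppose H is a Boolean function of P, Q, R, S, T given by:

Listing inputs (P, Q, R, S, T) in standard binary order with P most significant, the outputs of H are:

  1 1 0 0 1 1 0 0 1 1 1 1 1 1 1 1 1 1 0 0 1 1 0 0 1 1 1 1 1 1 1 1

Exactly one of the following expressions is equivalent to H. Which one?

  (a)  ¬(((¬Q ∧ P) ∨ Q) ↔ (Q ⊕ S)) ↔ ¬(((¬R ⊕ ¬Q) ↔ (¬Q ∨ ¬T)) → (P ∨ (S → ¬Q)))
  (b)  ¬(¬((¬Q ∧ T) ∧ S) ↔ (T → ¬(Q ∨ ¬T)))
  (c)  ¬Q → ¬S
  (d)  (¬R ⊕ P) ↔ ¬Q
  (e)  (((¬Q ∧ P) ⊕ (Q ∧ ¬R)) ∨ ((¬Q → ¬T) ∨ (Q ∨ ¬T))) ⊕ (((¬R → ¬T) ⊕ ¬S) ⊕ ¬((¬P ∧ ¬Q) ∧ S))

(a) disagrees with H on (0,1,0,1,1) (formula → 0, table → 1); rule it out.
(b) disagrees with H on (0,0,0,0,0) (formula → 0, table → 1); rule it out.
(d) disagrees with H on (0,0,0,1,0) (formula → 1, table → 0); rule it out.
(e) disagrees with H on (0,0,0,0,0) (formula → 0, table → 1); rule it out.
(c) is the remaining candidate, and it agrees with H on all 32 inputs.

c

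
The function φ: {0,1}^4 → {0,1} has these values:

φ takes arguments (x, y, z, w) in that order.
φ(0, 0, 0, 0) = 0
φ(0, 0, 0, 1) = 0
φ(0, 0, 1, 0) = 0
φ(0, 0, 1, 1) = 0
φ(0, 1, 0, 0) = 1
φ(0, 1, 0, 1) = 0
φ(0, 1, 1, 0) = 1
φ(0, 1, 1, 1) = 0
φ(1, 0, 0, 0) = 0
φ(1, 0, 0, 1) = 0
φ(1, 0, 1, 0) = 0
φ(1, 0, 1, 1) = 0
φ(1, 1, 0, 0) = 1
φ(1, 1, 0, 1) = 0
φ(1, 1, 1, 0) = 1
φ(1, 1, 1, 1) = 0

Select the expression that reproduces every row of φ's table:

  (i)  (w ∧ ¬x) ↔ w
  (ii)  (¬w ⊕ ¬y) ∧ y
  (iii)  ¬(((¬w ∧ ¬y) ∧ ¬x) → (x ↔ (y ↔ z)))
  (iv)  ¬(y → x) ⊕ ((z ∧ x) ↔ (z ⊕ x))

ii

(i): at (0,0,0,0) it gives 1, but φ = 0 — eliminated.
(iii): at (0,0,0,0) it gives 1, but φ = 0 — eliminated.
(iv): at (0,0,0,0) it gives 1, but φ = 0 — eliminated.
That leaves (ii). Evaluating it on every row reproduces the table of φ exactly.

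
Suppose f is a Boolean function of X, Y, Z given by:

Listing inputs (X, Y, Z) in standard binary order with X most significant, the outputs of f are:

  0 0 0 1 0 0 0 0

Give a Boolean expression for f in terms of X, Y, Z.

f(X, Y, Z) = (X' · Y) · Z

f is 1 on exactly one input, (0,1,1), whose minterm is ¬X·Y·Z. So f is just that conjunction.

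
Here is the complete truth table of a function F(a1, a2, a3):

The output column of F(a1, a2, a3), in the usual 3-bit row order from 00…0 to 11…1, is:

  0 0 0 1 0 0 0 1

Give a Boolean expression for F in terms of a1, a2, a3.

F(a1, a2, a3) = ((a1' · a2) · a3) + ((a1 · a2) · a3)

F=1 on 2 inputs: (0,1,1), (1,1,1). Reading each as a conjunction of literals (¬a1·a2·a3, a1·a2·a3) and taking the OR gives the canonical DNF.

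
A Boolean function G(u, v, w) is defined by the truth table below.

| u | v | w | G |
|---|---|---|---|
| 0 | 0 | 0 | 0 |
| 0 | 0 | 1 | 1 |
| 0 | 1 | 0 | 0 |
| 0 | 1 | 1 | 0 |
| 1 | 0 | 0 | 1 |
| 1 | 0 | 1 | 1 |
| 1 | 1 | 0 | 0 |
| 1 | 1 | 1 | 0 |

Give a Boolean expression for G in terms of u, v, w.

Collect the rows where G=1 — (0,0,1), (1,0,0), (1,0,1) — and write one minterm per row: ¬u·¬v·w, u·¬v·¬w, u·¬v·w. Their union (logical OR) reproduces the table exactly.

G(u, v, w) = (((¬u ∧ ¬v) ∧ w) ∨ ((u ∧ ¬v) ∧ ¬w)) ∨ ((u ∧ ¬v) ∧ w)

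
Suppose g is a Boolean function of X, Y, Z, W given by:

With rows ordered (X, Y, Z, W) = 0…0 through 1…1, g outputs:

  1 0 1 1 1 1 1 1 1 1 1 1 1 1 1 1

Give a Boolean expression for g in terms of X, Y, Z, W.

g is 0 on exactly one input, (0,0,0,1), whose minterm is ¬X·¬Y·¬Z·W. So g is the negation of that single conjunction.

g(X, Y, Z, W) = NOT (((NOT X AND NOT Y) AND NOT Z) AND W)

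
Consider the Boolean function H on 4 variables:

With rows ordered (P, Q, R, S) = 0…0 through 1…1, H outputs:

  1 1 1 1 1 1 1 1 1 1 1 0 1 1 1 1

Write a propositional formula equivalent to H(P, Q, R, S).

H(P, Q, R, S) = NOT (((P AND NOT Q) AND R) AND S)

H is 0 on exactly one input, (1,0,1,1), whose minterm is P·¬Q·R·S. So H is the negation of that single conjunction.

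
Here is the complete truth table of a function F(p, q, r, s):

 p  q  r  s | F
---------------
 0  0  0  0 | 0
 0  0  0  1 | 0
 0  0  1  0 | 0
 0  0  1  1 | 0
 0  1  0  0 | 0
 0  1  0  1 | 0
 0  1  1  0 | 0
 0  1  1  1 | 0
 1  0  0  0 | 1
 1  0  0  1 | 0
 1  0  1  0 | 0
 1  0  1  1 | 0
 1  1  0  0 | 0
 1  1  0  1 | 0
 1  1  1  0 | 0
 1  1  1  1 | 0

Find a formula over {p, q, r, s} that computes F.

F(p, q, r, s) = ((p & ~q) & ~r) & ~s

F is 1 on exactly one input, (1,0,0,0), whose minterm is p·¬q·¬r·¬s. So F is just that conjunction.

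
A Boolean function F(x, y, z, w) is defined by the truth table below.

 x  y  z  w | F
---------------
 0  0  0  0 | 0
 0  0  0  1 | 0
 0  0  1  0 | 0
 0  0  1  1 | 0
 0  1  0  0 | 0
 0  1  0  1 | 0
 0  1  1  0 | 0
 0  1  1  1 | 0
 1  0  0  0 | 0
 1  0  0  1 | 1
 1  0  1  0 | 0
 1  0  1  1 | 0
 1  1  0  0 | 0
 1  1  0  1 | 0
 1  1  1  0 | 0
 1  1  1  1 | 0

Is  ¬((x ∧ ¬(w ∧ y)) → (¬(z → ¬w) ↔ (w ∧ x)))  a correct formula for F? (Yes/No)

Yes

Check the formula against F row by row:
  x=0, y=0, z=0, w=0: formula gives 0, F = 0 ✓
  x=0, y=0, z=0, w=1: formula gives 0, F = 0 ✓
  x=0, y=0, z=1, w=0: formula gives 0, F = 0 ✓
  x=0, y=0, z=1, w=1: formula gives 0, F = 0 ✓
  … (the remaining 12 rows also agree.)
Every row agrees, so the formula is equivalent.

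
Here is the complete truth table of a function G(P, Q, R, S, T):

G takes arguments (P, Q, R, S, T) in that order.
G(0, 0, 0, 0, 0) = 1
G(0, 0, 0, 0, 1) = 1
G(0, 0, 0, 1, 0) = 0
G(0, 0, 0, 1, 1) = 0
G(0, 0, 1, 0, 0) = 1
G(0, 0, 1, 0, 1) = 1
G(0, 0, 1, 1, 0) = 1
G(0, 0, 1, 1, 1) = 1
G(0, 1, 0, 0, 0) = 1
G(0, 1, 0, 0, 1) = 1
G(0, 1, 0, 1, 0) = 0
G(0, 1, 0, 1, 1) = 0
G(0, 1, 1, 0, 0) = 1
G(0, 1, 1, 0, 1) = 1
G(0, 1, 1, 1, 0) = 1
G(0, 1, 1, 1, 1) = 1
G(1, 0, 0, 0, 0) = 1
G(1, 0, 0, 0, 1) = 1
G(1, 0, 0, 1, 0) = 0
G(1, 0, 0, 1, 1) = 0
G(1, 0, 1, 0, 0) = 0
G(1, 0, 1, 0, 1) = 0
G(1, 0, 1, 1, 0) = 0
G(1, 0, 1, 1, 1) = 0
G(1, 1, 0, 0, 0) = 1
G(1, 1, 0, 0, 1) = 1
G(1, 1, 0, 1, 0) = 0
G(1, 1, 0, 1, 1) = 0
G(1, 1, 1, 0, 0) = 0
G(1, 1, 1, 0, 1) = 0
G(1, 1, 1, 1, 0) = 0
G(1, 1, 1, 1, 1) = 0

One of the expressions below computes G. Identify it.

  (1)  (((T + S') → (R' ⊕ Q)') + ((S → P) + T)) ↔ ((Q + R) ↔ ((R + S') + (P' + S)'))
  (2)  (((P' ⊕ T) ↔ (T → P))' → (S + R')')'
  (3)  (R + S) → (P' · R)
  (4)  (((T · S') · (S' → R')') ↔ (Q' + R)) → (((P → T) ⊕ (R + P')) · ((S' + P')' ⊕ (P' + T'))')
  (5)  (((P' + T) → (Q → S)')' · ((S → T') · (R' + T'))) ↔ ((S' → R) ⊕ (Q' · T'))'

3

(1): at (0,0,0,0,0) it gives 0, but G = 1 — eliminated.
(2): at (0,0,0,0,0) it gives 0, but G = 1 — eliminated.
(4): at (0,0,0,1,0) it gives 1, but G = 0 — eliminated.
(5): at (0,0,0,0,0) it gives 0, but G = 1 — eliminated.
Only (3) survives; checking it on all 32 rows confirms it matches G.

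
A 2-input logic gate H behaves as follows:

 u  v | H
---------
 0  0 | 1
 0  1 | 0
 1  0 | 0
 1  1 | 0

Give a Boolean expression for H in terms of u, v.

H(u, v) = ~(u | v)

The output is 1 only when every input is 0 — NOR of all inputs.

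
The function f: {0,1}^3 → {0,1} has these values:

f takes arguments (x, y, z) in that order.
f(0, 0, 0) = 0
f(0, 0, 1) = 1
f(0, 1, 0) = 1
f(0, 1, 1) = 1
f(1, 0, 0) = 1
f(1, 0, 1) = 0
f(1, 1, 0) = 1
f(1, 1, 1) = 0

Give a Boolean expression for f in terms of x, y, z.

f(x, y, z) = NOT ((((NOT x AND NOT y) AND NOT z) OR ((x AND NOT y) AND z)) OR ((x AND y) AND z))

There are just 3 zero rows: (0,0,0), (1,0,1), (1,1,1). Their minterms are ¬x·¬y·¬z, x·¬y·z, x·y·z; the OR of those covers precisely the 0-outputs, and negating it yields f.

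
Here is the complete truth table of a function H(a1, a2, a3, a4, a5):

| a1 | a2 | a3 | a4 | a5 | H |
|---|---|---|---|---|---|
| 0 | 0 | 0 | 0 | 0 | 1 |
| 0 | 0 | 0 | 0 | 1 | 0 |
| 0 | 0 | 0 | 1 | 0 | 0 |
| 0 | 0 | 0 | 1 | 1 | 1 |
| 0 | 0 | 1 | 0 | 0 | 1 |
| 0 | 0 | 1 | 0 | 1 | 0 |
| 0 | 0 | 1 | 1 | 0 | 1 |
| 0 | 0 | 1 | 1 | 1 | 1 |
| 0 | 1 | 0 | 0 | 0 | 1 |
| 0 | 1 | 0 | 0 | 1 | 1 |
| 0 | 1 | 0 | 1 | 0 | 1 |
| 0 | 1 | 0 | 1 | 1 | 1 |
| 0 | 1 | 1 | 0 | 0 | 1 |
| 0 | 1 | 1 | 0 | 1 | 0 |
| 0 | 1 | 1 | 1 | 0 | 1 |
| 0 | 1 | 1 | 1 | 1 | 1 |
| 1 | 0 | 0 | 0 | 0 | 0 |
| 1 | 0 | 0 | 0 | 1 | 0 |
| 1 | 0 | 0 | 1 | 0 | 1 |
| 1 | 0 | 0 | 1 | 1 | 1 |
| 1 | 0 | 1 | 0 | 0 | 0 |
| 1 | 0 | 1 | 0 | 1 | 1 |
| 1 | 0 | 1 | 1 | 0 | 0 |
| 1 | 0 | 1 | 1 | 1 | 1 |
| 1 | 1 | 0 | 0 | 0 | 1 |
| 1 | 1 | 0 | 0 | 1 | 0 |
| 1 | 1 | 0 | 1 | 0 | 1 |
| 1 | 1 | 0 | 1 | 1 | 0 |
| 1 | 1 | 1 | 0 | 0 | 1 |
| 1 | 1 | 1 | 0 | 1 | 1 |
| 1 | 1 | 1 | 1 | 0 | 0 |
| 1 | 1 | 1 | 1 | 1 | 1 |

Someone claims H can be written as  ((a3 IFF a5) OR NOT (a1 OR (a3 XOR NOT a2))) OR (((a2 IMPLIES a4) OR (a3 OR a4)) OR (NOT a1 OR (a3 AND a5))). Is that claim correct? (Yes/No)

Evaluate ((a3 IFF a5) OR NOT (a1 OR (a3 XOR NOT a2))) OR (((a2 IMPLIES a4) OR (a3 OR a4)) OR (NOT a1 OR (a3 AND a5))) on each row and compare to H:
  a1=0, a2=0, a3=0, a4=0, a5=0: formula gives 1, H = 1 ✓
  a1=0, a2=0, a3=0, a4=0, a5=1: formula gives 1, but H = 0 ✗
A single disagreement suffices: at (0,0,0,0,1) they differ, so the formula does not compute H.

No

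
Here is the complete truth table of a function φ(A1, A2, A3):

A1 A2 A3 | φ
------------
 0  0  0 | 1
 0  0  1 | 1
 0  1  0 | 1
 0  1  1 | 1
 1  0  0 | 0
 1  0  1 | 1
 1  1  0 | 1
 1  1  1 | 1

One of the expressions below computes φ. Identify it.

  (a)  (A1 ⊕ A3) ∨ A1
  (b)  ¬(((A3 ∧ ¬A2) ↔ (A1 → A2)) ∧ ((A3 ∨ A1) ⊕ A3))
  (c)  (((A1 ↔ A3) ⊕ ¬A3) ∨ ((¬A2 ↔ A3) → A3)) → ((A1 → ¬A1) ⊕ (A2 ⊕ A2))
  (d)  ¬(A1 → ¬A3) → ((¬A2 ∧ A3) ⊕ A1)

(a) disagrees with φ on (0,0,0) (formula → 0, table → 1); rule it out.
(c) disagrees with φ on (1,0,1) (formula → 0, table → 1); rule it out.
(d) disagrees with φ on (1,0,0) (formula → 1, table → 0); rule it out.
(b) is the remaining candidate, and it agrees with φ on all 8 inputs.

b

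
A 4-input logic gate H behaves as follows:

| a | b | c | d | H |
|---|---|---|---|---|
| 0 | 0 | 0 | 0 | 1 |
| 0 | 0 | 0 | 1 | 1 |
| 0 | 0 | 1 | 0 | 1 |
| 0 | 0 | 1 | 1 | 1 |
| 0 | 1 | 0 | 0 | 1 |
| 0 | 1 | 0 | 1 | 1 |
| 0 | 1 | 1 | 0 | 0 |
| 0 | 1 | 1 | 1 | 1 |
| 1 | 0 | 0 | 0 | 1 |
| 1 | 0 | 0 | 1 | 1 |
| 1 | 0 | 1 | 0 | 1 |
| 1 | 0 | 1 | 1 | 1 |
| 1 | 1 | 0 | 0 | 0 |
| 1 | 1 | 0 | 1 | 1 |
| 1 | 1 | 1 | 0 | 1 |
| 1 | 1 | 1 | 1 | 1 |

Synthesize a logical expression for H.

The 0-rows are (0,1,1,0), (1,1,0,0). Take each as a conjunction (¬a·b·c·¬d, a·b·¬c·¬d), form their disjunction, and complement — that gives a formula that is 1 everywhere H is.

H(a, b, c, d) = ~((((~a & b) & c) & ~d) | (((a & b) & ~c) & ~d))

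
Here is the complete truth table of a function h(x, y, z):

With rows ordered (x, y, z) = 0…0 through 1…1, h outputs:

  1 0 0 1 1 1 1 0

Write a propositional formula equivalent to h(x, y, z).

h is 0 on only 3 rows — (0,0,1), (0,1,0), (1,1,1). Writing each as a minterm (¬x·¬y·z, ¬x·y·¬z, x·y·z) and OR-ing them characterizes exactly where h=0, so h is the negation of that disjunction.

h(x, y, z) = NOT ((((NOT x AND NOT y) AND z) OR ((NOT x AND y) AND NOT z)) OR ((x AND y) AND z))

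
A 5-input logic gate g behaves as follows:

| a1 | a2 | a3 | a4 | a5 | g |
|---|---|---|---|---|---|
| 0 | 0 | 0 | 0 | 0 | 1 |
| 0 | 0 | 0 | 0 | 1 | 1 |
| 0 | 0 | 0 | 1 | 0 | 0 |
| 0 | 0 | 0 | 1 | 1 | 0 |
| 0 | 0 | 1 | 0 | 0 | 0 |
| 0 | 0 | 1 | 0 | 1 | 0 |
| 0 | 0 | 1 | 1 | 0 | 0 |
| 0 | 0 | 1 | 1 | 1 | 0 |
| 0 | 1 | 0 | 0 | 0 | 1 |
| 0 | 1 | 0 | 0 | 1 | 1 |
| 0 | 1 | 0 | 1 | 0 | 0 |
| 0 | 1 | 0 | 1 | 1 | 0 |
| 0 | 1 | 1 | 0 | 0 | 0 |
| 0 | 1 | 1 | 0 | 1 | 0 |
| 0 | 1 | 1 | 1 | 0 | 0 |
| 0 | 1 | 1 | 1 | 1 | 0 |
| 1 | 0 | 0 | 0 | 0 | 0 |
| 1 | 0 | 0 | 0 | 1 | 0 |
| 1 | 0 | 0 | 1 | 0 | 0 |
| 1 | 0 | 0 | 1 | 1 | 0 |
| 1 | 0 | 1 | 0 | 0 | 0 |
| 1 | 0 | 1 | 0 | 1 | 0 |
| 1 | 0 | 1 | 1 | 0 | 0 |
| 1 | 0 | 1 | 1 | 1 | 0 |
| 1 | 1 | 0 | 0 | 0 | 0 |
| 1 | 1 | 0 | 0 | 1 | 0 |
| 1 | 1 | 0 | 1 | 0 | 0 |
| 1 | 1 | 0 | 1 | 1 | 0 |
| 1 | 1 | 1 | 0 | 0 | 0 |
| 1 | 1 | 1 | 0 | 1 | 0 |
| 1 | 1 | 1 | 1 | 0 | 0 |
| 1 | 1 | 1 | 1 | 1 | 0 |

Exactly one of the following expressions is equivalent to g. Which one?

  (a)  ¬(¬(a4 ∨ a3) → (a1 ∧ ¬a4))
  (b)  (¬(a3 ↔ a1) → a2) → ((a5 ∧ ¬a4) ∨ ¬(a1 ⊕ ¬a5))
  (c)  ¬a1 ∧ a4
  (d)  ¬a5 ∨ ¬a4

a

(b) fails at (0,0,0,0,0): the formula yields 0, g is 1.
(c) fails at (0,0,0,0,0): the formula yields 0, g is 1.
(d) fails at (0,0,0,1,0): the formula yields 1, g is 0.
Only (a) survives; checking it on all 32 rows confirms it matches g.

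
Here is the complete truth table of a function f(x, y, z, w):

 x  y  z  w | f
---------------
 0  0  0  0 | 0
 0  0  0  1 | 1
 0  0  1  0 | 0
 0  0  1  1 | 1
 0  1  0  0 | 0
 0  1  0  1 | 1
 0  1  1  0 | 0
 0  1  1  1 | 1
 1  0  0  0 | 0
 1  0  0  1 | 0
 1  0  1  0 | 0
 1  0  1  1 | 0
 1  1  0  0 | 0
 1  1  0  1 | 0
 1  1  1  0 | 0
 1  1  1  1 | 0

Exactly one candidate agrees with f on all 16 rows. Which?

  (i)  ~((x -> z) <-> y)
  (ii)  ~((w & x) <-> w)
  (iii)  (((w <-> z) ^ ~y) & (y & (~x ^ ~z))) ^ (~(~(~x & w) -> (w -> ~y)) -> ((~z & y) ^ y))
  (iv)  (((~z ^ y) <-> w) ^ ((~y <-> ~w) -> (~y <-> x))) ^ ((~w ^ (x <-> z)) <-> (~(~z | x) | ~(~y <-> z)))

(i) fails at (0,0,0,0): the formula yields 1, f is 0.
(iii) fails at (0,0,0,0): the formula yields 1, f is 0.
(iv) fails at (0,1,0,0): the formula yields 1, f is 0.
(ii) is the remaining candidate, and it agrees with f on all 16 inputs.

ii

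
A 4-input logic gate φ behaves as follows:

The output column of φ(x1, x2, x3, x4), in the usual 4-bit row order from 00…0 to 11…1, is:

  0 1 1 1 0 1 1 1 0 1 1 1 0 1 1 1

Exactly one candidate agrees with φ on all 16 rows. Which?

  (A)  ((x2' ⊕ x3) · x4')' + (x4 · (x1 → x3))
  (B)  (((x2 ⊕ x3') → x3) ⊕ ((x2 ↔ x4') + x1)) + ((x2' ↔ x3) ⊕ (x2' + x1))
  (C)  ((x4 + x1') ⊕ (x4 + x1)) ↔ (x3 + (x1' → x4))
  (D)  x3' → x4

(A): at (0,1,0,0) it gives 1, but φ = 0 — eliminated.
(B): at (0,0,0,0) it gives 1, but φ = 0 — eliminated.
(C): at (0,0,0,1) it gives 0, but φ = 1 — eliminated.
Only (D) survives; checking it on all 16 rows confirms it matches φ.

D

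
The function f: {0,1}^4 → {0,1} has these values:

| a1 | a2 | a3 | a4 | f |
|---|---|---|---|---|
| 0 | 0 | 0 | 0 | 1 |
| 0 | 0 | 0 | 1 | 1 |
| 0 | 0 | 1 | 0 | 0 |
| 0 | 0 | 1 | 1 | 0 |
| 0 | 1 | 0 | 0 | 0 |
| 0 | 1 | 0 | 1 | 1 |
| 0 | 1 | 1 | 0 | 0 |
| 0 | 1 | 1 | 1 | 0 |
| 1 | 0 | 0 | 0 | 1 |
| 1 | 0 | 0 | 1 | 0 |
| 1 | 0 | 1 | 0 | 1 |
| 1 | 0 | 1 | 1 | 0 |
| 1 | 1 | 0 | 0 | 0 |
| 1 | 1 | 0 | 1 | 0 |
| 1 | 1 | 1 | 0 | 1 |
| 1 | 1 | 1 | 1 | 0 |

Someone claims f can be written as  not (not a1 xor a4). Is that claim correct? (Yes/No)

No

Check the formula against f row by row:
  a1=0, a2=0, a3=0, a4=0: formula gives 0, but f = 1 ✗
Row (0,0,0,0) is a counterexample, so the formula is not equivalent to f.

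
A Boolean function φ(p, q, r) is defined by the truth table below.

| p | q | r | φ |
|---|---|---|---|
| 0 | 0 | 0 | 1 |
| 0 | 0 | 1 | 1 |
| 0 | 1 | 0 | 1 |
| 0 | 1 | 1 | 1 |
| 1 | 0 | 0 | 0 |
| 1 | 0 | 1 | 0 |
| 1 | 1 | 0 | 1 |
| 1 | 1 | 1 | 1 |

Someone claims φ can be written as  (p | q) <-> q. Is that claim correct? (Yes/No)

Evaluate (p | q) <-> q on each row and compare to φ:
  p=0, q=0, r=0: formula gives 1, φ = 1 ✓
  p=0, q=0, r=1: formula gives 1, φ = 1 ✓
  p=0, q=1, r=0: formula gives 1, φ = 1 ✓
  p=0, q=1, r=1: formula gives 1, φ = 1 ✓
  p=1, q=0, r=0: formula gives 0, φ = 0 ✓
  …and likewise for the remaining 3 rows.
All 8 rows match — the expression computes φ exactly.

Yes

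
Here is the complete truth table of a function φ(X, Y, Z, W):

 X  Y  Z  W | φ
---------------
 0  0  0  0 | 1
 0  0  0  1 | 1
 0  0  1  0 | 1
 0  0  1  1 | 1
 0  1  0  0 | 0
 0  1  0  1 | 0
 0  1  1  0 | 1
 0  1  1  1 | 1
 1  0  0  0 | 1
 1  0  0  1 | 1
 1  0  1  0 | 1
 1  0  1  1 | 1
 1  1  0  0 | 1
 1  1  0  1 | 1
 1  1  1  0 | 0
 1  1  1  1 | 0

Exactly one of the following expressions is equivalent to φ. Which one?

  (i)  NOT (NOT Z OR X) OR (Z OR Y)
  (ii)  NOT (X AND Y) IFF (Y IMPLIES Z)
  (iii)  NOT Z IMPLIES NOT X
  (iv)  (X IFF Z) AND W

ii

(i) disagrees with φ on (0,0,0,0) (formula → 0, table → 1); rule it out.
(iii) disagrees with φ on (0,1,0,0) (formula → 1, table → 0); rule it out.
(iv) disagrees with φ on (0,0,0,0) (formula → 0, table → 1); rule it out.
Only (ii) survives; checking it on all 16 rows confirms it matches φ.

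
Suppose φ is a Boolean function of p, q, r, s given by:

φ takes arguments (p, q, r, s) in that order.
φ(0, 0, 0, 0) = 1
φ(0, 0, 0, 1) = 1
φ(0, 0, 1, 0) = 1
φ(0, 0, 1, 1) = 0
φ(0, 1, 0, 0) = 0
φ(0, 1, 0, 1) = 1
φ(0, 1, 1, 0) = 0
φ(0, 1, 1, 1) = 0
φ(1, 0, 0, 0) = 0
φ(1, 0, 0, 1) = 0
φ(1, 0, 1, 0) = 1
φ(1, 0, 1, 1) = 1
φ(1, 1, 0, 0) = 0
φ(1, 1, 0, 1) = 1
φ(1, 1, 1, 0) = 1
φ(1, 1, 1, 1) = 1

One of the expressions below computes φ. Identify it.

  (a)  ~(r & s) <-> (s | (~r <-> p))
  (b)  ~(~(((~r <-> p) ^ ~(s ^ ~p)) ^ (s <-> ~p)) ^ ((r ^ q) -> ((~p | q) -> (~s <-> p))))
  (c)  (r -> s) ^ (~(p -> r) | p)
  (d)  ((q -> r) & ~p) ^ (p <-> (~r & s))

b

(a) fails at (0,0,0,0): the formula yields 0, φ is 1.
(c) fails at (0,0,1,0): the formula yields 0, φ is 1.
(d) fails at (0,0,0,0): the formula yields 0, φ is 1.
That leaves (b). Evaluating it on every row reproduces the table of φ exactly.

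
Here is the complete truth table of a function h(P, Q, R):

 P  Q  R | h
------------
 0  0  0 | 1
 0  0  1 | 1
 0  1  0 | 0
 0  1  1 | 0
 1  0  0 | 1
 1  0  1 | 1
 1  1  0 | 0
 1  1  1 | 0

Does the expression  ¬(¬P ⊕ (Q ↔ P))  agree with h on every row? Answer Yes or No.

Yes

Check the formula against h row by row:
  P=0, Q=0, R=0: formula gives 1, h = 1 ✓
  P=0, Q=0, R=1: formula gives 1, h = 1 ✓
  P=0, Q=1, R=0: formula gives 0, h = 0 ✓
  P=0, Q=1, R=1: formula gives 0, h = 0 ✓
  P=1, Q=0, R=0: formula gives 1, h = 1 ✓
  …and likewise for the remaining 3 rows.
No disagreement on any input; they are logically equivalent.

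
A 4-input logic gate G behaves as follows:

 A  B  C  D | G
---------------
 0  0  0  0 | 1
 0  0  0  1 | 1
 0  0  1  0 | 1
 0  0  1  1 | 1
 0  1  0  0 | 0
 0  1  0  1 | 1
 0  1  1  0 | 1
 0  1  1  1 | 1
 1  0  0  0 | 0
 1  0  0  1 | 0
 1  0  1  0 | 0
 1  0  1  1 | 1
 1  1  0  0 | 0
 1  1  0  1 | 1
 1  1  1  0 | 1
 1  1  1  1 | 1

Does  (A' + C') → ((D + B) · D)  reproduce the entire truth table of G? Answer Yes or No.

No

Test each input against both G and the formula:
  A=0, B=0, C=0, D=0: formula gives 0, but G = 1 ✗
Since they disagree at (0,0,0,0), the expression is not a correct formula for G.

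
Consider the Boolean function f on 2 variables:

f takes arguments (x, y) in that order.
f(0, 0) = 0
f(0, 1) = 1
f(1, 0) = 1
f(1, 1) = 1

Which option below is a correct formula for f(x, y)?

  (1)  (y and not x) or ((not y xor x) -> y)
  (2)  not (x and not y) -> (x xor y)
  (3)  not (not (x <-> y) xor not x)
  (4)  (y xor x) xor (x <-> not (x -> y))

(2): at (1,1) it gives 0, but f = 1 — eliminated.
(3): at (1,0) it gives 0, but f = 1 — eliminated.
(4): at (0,0) it gives 1, but f = 0 — eliminated.
(1) is the remaining candidate, and it agrees with f on all 4 inputs.

1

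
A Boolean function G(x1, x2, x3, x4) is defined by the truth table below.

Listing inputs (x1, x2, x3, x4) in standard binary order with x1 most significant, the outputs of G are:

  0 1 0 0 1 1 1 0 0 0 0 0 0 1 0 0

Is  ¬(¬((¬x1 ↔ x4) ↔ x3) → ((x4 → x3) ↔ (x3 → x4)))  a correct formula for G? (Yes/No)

No

Check the formula against G row by row:
  x1=0, x2=0, x3=0, x4=0: formula gives 0, G = 0 ✓
  x1=0, x2=0, x3=0, x4=1: formula gives 1, G = 1 ✓
  x1=0, x2=0, x3=1, x4=0: formula gives 1, but G = 0 ✗
A single disagreement suffices: at (0,0,1,0) they differ, so the formula does not compute G.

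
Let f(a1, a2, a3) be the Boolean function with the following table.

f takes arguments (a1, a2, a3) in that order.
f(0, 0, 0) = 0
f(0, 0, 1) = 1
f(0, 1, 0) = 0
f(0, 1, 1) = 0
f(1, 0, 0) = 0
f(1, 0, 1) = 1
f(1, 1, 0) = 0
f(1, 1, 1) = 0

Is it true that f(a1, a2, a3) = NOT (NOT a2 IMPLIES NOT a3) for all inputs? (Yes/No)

Yes

Check the formula against f row by row:
  a1=0, a2=0, a3=0: formula gives 0, f = 0 ✓
  a1=0, a2=0, a3=1: formula gives 1, f = 1 ✓
  a1=0, a2=1, a3=0: formula gives 0, f = 0 ✓
  a1=0, a2=1, a3=1: formula gives 0, f = 0 ✓
  a1=1, a2=0, a3=0: formula gives 0, f = 0 ✓
  … (the remaining 3 rows also agree.)
No disagreement on any input; they are logically equivalent.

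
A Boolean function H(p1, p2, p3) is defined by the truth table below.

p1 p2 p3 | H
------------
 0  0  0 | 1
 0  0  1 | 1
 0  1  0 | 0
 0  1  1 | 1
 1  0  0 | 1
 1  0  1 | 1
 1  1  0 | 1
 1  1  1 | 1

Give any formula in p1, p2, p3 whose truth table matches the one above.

H(p1, p2, p3) = ¬((¬p1 ∧ p2) ∧ ¬p3)

H is 0 on exactly one input, (0,1,0), whose minterm is ¬p1·p2·¬p3. So H is the negation of that single conjunction.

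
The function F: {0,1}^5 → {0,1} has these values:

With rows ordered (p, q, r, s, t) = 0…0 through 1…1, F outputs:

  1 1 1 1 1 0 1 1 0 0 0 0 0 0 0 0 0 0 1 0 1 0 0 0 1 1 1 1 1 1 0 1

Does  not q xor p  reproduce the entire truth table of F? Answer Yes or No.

Test each input against both F and the formula:
  p=0, q=0, r=0, s=0, t=0: formula gives 1, F = 1 ✓
  p=0, q=0, r=0, s=0, t=1: formula gives 1, F = 1 ✓
  p=0, q=0, r=0, s=1, t=0: formula gives 1, F = 1 ✓
  p=0, q=0, r=0, s=1, t=1: formula gives 1, F = 1 ✓
  …
  p=0, q=0, r=1, s=0, t=1: formula gives 1, but F = 0 ✗
A single disagreement suffices: at (0,0,1,0,1) they differ, so the formula does not compute F.

No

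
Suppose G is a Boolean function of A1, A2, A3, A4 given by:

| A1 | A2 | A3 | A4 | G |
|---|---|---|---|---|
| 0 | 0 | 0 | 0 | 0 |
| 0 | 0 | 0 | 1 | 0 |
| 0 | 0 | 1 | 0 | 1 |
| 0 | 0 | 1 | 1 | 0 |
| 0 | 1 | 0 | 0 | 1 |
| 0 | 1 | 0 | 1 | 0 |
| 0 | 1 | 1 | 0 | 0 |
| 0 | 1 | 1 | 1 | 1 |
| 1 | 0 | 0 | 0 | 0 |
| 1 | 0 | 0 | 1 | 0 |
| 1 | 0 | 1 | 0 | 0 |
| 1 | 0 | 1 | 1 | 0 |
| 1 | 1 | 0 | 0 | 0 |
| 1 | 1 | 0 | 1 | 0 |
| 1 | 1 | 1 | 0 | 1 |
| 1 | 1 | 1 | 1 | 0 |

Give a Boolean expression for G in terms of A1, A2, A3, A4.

G(A1, A2, A3, A4) = (((((A1' · A2') · A3) · A4') + (((A1' · A2) · A3') · A4')) + (((A1' · A2) · A3) · A4)) + (((A1 · A2) · A3) · A4')

G=1 on 4 inputs: (0,0,1,0), (0,1,0,0), (0,1,1,1), (1,1,1,0). Reading each as a conjunction of literals (¬A1·¬A2·A3·¬A4, ¬A1·A2·¬A3·¬A4, ¬A1·A2·A3·A4, A1·A2·A3·¬A4) and taking the OR gives the canonical DNF.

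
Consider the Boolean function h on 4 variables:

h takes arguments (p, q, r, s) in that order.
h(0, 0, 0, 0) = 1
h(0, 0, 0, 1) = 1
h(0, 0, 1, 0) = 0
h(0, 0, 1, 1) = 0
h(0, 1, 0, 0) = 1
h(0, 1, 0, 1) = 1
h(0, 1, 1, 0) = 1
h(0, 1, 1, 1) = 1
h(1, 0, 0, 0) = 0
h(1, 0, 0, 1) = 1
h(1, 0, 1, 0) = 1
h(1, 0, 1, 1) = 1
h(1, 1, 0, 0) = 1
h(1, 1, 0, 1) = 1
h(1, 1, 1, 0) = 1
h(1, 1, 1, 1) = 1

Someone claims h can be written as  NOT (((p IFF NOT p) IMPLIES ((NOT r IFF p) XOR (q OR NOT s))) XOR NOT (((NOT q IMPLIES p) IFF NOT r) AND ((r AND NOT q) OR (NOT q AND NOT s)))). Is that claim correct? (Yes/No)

Check the formula against h row by row:
  p=0, q=0, r=0, s=0: formula gives 1, h = 1 ✓
  p=0, q=0, r=0, s=1: formula gives 1, h = 1 ✓
  p=0, q=0, r=1, s=0: formula gives 0, h = 0 ✓
  p=0, q=0, r=1, s=1: formula gives 0, h = 0 ✓
  …and likewise for the remaining 12 rows.
All 16 rows match — the expression computes h exactly.

Yes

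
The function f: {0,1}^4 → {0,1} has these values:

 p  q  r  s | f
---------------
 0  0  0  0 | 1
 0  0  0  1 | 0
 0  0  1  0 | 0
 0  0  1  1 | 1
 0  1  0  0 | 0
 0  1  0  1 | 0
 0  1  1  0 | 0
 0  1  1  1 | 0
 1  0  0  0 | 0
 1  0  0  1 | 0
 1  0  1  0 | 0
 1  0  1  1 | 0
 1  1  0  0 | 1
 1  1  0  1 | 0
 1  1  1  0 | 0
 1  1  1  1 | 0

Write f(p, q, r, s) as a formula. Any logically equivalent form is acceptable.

f(p, q, r, s) = ((((NOT p AND NOT q) AND NOT r) AND NOT s) OR (((NOT p AND NOT q) AND r) AND s)) OR (((p AND q) AND NOT r) AND NOT s)

f=1 on 3 inputs: (0,0,0,0), (0,0,1,1), (1,1,0,0). Reading each as a conjunction of literals (¬p·¬q·¬r·¬s, ¬p·¬q·r·s, p·q·¬r·¬s) and taking the OR gives the canonical DNF.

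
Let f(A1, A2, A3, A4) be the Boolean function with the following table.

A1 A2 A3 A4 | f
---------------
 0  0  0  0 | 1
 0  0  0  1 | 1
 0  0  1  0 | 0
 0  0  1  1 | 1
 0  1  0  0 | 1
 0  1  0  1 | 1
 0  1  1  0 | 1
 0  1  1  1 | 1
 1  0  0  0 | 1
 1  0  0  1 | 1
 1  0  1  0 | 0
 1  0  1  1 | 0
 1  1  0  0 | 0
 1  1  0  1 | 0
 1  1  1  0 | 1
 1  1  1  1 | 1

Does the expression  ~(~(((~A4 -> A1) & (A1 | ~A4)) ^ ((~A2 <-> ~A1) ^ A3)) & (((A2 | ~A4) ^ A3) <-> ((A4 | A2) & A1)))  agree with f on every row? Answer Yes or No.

Yes

Test each input against both f and the formula:
  A1=0, A2=0, A3=0, A4=0: formula gives 1, f = 1 ✓
  A1=0, A2=0, A3=0, A4=1: formula gives 1, f = 1 ✓
  A1=0, A2=0, A3=1, A4=0: formula gives 0, f = 0 ✓
  A1=0, A2=0, A3=1, A4=1: formula gives 1, f = 1 ✓
  … (the remaining 12 rows also agree.)
All 16 rows match — the expression computes f exactly.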